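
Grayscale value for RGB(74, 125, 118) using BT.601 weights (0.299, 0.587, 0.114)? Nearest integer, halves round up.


Gray = 0.299×R + 0.587×G + 0.114×B
Gray = 0.299×74 + 0.587×125 + 0.114×118
Gray = 22.126 + 73.375 + 13.452
Gray = 108.953 → round half up → 109
Gray = 109


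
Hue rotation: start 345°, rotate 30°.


New hue = (H + rotation) mod 360
New hue = (345 + 30) mod 360
= 375 mod 360
= 15°


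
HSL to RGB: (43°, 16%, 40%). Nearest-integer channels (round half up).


H=43°, S=0.16, L=0.40
C = (1-|2L-1|)×S = (1-|-0.20|)×0.16 = 0.128
H' = H/60 = 43/60 ≈ 0.7167; X = C×(1-|H' mod 2 - 1|) ≈ 0.0917
m = L - C/2 = 0.40 - 0.064 = 0.336
Sector ⌊H'⌋ = 0 → (R',G',B') = (0.128, ≈0.0917, 0.0)
RGB = ((R'+m)×255, (G'+m)×255, (B'+m)×255) = (118.32, 109.072, 85.68)
Round half up → RGB(118, 109, 86)


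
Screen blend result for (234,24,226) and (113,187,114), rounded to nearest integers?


Screen: C = 255 - (255-A)×(255-B)/255, rounded to nearest integer
R: 255 - (255-234)×(255-113)/255 = 255 - 2982/255 ≈ 255 - 11.694 = 243.306 → 243
G: 255 - (255-24)×(255-187)/255 = 255 - 15708/255 ≈ 255 - 61.600 = 193.400 → 193
B: 255 - (255-226)×(255-114)/255 = 255 - 4089/255 ≈ 255 - 16.035 = 238.965 → 239
= RGB(243, 193, 239)


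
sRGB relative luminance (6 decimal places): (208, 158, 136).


Linearize each channel (sRGB transfer function): c = v/255; c_lin = c/12.92 if c ≤ 0.04045, else ((c+0.055)/1.055)^2.4
  R: 208/255 ≈ 0.815686 > 0.04045 → ((0.815686+0.055)/1.055)^2.4 ≈ 0.630757
  G: 158/255 ≈ 0.619608 > 0.04045 → ((0.619608+0.055)/1.055)^2.4 ≈ 0.341914
  B: 136/255 ≈ 0.533333 > 0.04045 → ((0.533333+0.055)/1.055)^2.4 ≈ 0.246201
R_lin = 0.630757, G_lin = 0.341914, B_lin = 0.246201
L = 0.2126×R + 0.7152×G + 0.0722×B
L = 0.2126×0.630757 + 0.7152×0.341914 + 0.0722×0.246201
L ≈ 0.396412


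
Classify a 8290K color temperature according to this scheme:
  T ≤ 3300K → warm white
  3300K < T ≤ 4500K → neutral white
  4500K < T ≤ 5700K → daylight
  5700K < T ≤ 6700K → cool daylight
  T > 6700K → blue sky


Temperature: 8290K
8290K > 6700K → blue sky
Classification: blue sky


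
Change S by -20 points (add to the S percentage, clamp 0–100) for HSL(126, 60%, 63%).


Original S = 60%
Adjustment = -20 percentage points
New S = 60 + (-20) = 40
Clamp to [0, 100] → 40
= HSL(126°, 40%, 63%)


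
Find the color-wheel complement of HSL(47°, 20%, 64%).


Complement = opposite side of color wheel = hue + 180°
H' = (47 + 180) mod 360 = 227°
S and L unchanged.
= HSL(227°, 20%, 64%)


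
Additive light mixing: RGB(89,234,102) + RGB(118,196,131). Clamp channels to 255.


Additive: each channel = min(255, C₁+C₂)
R: 89+118 = 207 → 207
G: 234+196 = 430 → 255
B: 102+131 = 233 → 233
= RGB(207, 255, 233)


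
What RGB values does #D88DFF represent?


D8 → 216 (R)
8D → 141 (G)
FF → 255 (B)
= RGB(216, 141, 255)


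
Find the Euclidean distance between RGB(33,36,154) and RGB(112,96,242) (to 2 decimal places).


d = √[(R₁-R₂)² + (G₁-G₂)² + (B₁-B₂)²]
d = √[(33-112)² + (36-96)² + (154-242)²]
d = √[6241 + 3600 + 7744]
d = √17585
d ≈ 132.61


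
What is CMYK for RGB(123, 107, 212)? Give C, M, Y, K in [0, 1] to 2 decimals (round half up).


R'=123/255≈0.4824, G'=107/255≈0.4196, B'=212/255≈0.8314
K = 1 - max(R',G',B') = 1 - 212/255 = 43/255 = 0.16862… → 0.17
(1-R'-K)/(1-K) simplifies to (max-R)/max with max = 212:
C = (212-123)/212 = 89/212 = 0.41981… → 0.42
M = (212-107)/212 = 105/212 = 0.49528… → 0.50
Y = (212-212)/212 = 0/212 = 0 → 0.00
= CMYK(0.42, 0.50, 0.00, 0.17)


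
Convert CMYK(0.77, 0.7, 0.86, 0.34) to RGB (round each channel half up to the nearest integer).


R = 255 × (1-C) × (1-K) = 255 × 0.23 × 0.66 = 38.709 → 39
G = 255 × (1-M) × (1-K) = 255 × 0.30 × 0.66 = 50.49 → 50
B = 255 × (1-Y) × (1-K) = 255 × 0.14 × 0.66 = 23.562 → 24
= RGB(39, 50, 24)


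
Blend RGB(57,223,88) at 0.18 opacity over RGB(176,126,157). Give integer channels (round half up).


C = α×F + (1-α)×B, with 1-α = 0.82
R: 0.18×57 + 0.82×176 = 10.26 + 144.32 = 154.58 → 155
G: 0.18×223 + 0.82×126 = 40.14 + 103.32 = 143.46 → 143
B: 0.18×88 + 0.82×157 = 15.84 + 128.74 = 144.58 → 145
= RGB(155, 143, 145)


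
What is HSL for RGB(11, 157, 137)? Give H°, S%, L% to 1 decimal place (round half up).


Normalize: R'=11/255≈0.0431, G'=157/255≈0.6157, B'=137/255≈0.5373
Max=157/255, Min=11/255, Δ=Max-Min=146/255
L = (Max+Min)/2 = (157+11)/510 = 168/510 = 0.32941… → L = 32.9%
L ≤ 0.5 → S = Δ/(Max+Min) = 146/(157+11) = 146/168 = 0.86904… → S = 86.9%
(the 1/255 factors cancel in S and H, so raw channel differences can be used)
Max is G' → H = 60 × ((B-R)/Δ + 2) = 60 × ((137-11)/146 + 2)
  126/146 + 2 = 0.8630… + 2 = 2.8630…
  H = 60 × 2.8630… = 171.780…° → H = 171.8°
= HSL(171.8°, 86.9%, 32.9%)


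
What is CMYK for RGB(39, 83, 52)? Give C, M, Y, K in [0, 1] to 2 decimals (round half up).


R'=39/255≈0.1529, G'=83/255≈0.3255, B'=52/255≈0.2039
K = 1 - max(R',G',B') = 1 - 83/255 = 172/255 = 0.67450… → 0.67
(1-R'-K)/(1-K) simplifies to (max-R)/max with max = 83:
C = (83-39)/83 = 44/83 = 0.53012… → 0.53
M = (83-83)/83 = 0/83 = 0 → 0.00
Y = (83-52)/83 = 31/83 = 0.37349… → 0.37
= CMYK(0.53, 0.00, 0.37, 0.67)


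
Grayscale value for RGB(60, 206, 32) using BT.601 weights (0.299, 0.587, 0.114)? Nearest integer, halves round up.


Gray = 0.299×R + 0.587×G + 0.114×B
Gray = 0.299×60 + 0.587×206 + 0.114×32
Gray = 17.940 + 120.922 + 3.648
Gray = 142.510 → round half up → 143
Gray = 143


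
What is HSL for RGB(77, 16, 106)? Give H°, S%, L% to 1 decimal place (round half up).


Normalize: R'=77/255≈0.3020, G'=16/255≈0.0627, B'=106/255≈0.4157
Max=106/255, Min=16/255, Δ=Max-Min=90/255
L = (Max+Min)/2 = (106+16)/510 = 122/510 = 0.23921… → L = 23.9%
L ≤ 0.5 → S = Δ/(Max+Min) = 90/(106+16) = 90/122 = 0.73770… → S = 73.8%
(the 1/255 factors cancel in S and H, so raw channel differences can be used)
Max is B' → H = 60 × ((R-G)/Δ + 4) = 60 × ((77-16)/90 + 4)
  61/90 + 4 = 0.6777… + 4 = 4.6777…
  H = 60 × 4.6777… = 280.666…° → H = 280.7°
= HSL(280.7°, 73.8%, 23.9%)


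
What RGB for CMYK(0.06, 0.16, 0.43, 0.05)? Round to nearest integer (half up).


R = 255 × (1-C) × (1-K) = 255 × 0.94 × 0.95 = 227.715 → 228
G = 255 × (1-M) × (1-K) = 255 × 0.84 × 0.95 = 203.49 → 203
B = 255 × (1-Y) × (1-K) = 255 × 0.57 × 0.95 = 138.0825 → 138
= RGB(228, 203, 138)


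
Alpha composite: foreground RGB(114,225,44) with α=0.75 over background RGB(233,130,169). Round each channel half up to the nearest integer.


C = α×F + (1-α)×B, with 1-α = 0.25
R: 0.75×114 + 0.25×233 = 85.50 + 58.25 = 143.75 → 144
G: 0.75×225 + 0.25×130 = 168.75 + 32.50 = 201.25 → 201
B: 0.75×44 + 0.25×169 = 33.00 + 42.25 = 75.25 → 75
= RGB(144, 201, 75)


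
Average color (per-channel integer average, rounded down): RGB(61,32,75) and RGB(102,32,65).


Midpoint: each channel = ⌊(C₁+C₂)/2⌋
R: ⌊(61+102)/2⌋ = 81
G: ⌊(32+32)/2⌋ = 32
B: ⌊(75+65)/2⌋ = 70
= RGB(81, 32, 70)


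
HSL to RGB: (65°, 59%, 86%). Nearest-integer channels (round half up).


H=65°, S=0.59, L=0.86
C = (1-|2L-1|)×S = (1-|0.72|)×0.59 = 0.1652
H' = H/60 = 65/60 ≈ 1.0833; X = C×(1-|H' mod 2 - 1|) ≈ 0.1514
m = L - C/2 = 0.86 - 0.0826 = 0.7774
Sector ⌊H'⌋ = 1 → (R',G',B') = (≈0.1514, 0.1652, 0.0)
RGB = ((R'+m)×255, (G'+m)×255, (B'+m)×255) = (236.8525, 240.363, 198.237)
Round half up → RGB(237, 240, 198)


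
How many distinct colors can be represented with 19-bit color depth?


Colors = 2^bits = 2^19
= 524,288 colors


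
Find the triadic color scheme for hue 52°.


Triadic: equally spaced at 120° intervals
H1 = 52°
H2 = (52 + 120) mod 360 = 172°
H3 = (52 + 240) mod 360 = 292°
Triadic = 52°, 172°, 292°


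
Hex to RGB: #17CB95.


17 → 23 (R)
CB → 203 (G)
95 → 149 (B)
= RGB(23, 203, 149)


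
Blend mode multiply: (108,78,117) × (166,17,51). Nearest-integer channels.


Multiply: C = A×B/255, rounded to nearest integer
R: 108×166/255 = 17928/255 ≈ 70.306 → 70
G: 78×17/255 = 1326/255 ≈ 5.200 → 5
B: 117×51/255 = 5967/255 ≈ 23.400 → 23
= RGB(70, 5, 23)


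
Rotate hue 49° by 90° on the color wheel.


New hue = (H + rotation) mod 360
New hue = (49 + 90) mod 360
= 139 mod 360
= 139°


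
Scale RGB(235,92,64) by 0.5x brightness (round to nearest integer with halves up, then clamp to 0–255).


Multiply each channel by 0.5, round half up, clamp to [0, 255]
R: 235×0.5 = 117.5 → round → 118
G: 92×0.5 = 46
B: 64×0.5 = 32
= RGB(118, 46, 32)


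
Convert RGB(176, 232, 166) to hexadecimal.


R = 176 → B0 (hex)
G = 232 → E8 (hex)
B = 166 → A6 (hex)
Hex = #B0E8A6


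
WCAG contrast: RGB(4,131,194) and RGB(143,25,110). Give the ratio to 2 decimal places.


Linearize each sRGB channel c=v/255: c/12.92 if c ≤ 0.04045 else ((c+0.055)/1.055)^2.4
L = 0.2126×R_lin + 0.7152×G_lin + 0.0722×B_lin
Color 1 (4,131,194):
  R=4: 4/255≈0.0157 ≤ 0.04045 → 0.0157/12.92 ≈ 0.00121
  G=131: 131/255≈0.5137 > 0.04045 → ((0.5137+0.055)/1.055)^2.4 ≈ 0.22697
  B=194: 194/255≈0.7608 > 0.04045 → ((0.7608+0.055)/1.055)^2.4 ≈ 0.53948
  L1 = 0.2126×0.00121 + 0.7152×0.22697 + 0.0722×0.53948 ≈ 0.20153
Color 2 (143,25,110):
  R=143: 143/255≈0.5608 > 0.04045 → ((0.5608+0.055)/1.055)^2.4 ≈ 0.27468
  G=25: 25/255≈0.0980 > 0.04045 → ((0.0980+0.055)/1.055)^2.4 ≈ 0.00972
  B=110: 110/255≈0.4314 > 0.04045 → ((0.4314+0.055)/1.055)^2.4 ≈ 0.15593
  L2 = 0.2126×0.27468 + 0.7152×0.00972 + 0.0722×0.15593 ≈ 0.07661
Lighter = 0.20153, Darker = 0.07661
Ratio = (L_lighter + 0.05) / (L_darker + 0.05)
Ratio = (0.20153 + 0.05) / (0.07661 + 0.05) = 0.25153 / 0.12661 ≈ 1.9867
Ratio ≈ 1.99:1


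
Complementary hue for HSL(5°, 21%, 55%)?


Complement = opposite side of color wheel = hue + 180°
H' = (5 + 180) mod 360 = 185°
S and L unchanged.
= HSL(185°, 21%, 55%)


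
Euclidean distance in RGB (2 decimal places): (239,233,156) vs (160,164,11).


d = √[(R₁-R₂)² + (G₁-G₂)² + (B₁-B₂)²]
d = √[(239-160)² + (233-164)² + (156-11)²]
d = √[6241 + 4761 + 21025]
d = √32027
d ≈ 178.96


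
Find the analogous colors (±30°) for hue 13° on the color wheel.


Base hue: 13°
Left analog: (13 - 30) mod 360 = 343°
Right analog: (13 + 30) mod 360 = 43°
Analogous hues = 343° and 43°


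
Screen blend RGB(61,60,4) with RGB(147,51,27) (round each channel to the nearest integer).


Screen: C = 255 - (255-A)×(255-B)/255, rounded to nearest integer
R: 255 - (255-61)×(255-147)/255 = 255 - 20952/255 ≈ 255 - 82.165 = 172.835 → 173
G: 255 - (255-60)×(255-51)/255 = 255 - 39780/255 ≈ 255 - 156.000 = 99.000 → 99
B: 255 - (255-4)×(255-27)/255 = 255 - 57228/255 ≈ 255 - 224.424 = 30.576 → 31
= RGB(173, 99, 31)


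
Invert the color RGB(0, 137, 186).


Invert: (255-R, 255-G, 255-B)
R: 255-0 = 255
G: 255-137 = 118
B: 255-186 = 69
= RGB(255, 118, 69)


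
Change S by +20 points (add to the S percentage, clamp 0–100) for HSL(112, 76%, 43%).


Original S = 76%
Adjustment = +20 percentage points
New S = 76 + (20) = 96
Clamp to [0, 100] → 96
= HSL(112°, 96%, 43%)


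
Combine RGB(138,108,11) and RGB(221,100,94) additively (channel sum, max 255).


Additive: each channel = min(255, C₁+C₂)
R: 138+221 = 359 → 255
G: 108+100 = 208 → 208
B: 11+94 = 105 → 105
= RGB(255, 208, 105)


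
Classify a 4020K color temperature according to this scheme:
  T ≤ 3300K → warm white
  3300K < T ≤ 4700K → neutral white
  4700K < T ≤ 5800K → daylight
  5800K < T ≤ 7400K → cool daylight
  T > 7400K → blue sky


Temperature: 4020K
3300K < 4020K ≤ 4700K → neutral white
Classification: neutral white


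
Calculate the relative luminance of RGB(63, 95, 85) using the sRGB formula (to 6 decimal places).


Linearize each channel (sRGB transfer function): c = v/255; c_lin = c/12.92 if c ≤ 0.04045, else ((c+0.055)/1.055)^2.4
  R: 63/255 ≈ 0.247059 > 0.04045 → ((0.247059+0.055)/1.055)^2.4 ≈ 0.049707
  G: 95/255 ≈ 0.372549 > 0.04045 → ((0.372549+0.055)/1.055)^2.4 ≈ 0.114435
  B: 85/255 ≈ 0.333333 > 0.04045 → ((0.333333+0.055)/1.055)^2.4 ≈ 0.090842
R_lin = 0.049707, G_lin = 0.114435, B_lin = 0.090842
L = 0.2126×R + 0.7152×G + 0.0722×B
L = 0.2126×0.049707 + 0.7152×0.114435 + 0.0722×0.090842
L ≈ 0.098971


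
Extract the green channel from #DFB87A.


Color: #DFB87A
R = DF = 223
G = B8 = 184
B = 7A = 122
Green = 184


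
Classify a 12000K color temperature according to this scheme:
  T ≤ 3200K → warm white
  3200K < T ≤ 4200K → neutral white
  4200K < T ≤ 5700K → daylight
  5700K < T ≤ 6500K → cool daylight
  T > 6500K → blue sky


Temperature: 12000K
12000K > 6500K → blue sky
Classification: blue sky


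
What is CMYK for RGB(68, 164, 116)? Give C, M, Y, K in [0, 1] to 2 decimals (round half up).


R'=68/255≈0.2667, G'=164/255≈0.6431, B'=116/255≈0.4549
K = 1 - max(R',G',B') = 1 - 164/255 = 91/255 = 0.35686… → 0.36
(1-R'-K)/(1-K) simplifies to (max-R)/max with max = 164:
C = (164-68)/164 = 96/164 = 0.58536… → 0.59
M = (164-164)/164 = 0/164 = 0 → 0.00
Y = (164-116)/164 = 48/164 = 0.29268… → 0.29
= CMYK(0.59, 0.00, 0.29, 0.36)


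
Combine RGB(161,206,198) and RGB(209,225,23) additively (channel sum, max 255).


Additive: each channel = min(255, C₁+C₂)
R: 161+209 = 370 → 255
G: 206+225 = 431 → 255
B: 198+23 = 221 → 221
= RGB(255, 255, 221)


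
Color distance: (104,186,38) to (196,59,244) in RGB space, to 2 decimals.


d = √[(R₁-R₂)² + (G₁-G₂)² + (B₁-B₂)²]
d = √[(104-196)² + (186-59)² + (38-244)²]
d = √[8464 + 16129 + 42436]
d = √67029
d ≈ 258.90


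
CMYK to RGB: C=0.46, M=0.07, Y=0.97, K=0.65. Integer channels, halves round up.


R = 255 × (1-C) × (1-K) = 255 × 0.54 × 0.35 = 48.195 → 48
G = 255 × (1-M) × (1-K) = 255 × 0.93 × 0.35 = 83.0025 → 83
B = 255 × (1-Y) × (1-K) = 255 × 0.03 × 0.35 = 2.6775 → 3
= RGB(48, 83, 3)


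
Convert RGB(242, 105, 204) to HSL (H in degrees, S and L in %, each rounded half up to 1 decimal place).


Normalize: R'=242/255≈0.9490, G'=105/255≈0.4118, B'=204/255≈0.8000
Max=242/255, Min=105/255, Δ=Max-Min=137/255
L = (Max+Min)/2 = (242+105)/510 = 347/510 = 0.68039… → L = 68.0%
L > 0.5 → S = Δ/(2-Max-Min) = 137/(510-242-105) = 137/163 = 0.84049… → S = 84.0%
(the 1/255 factors cancel in S and H, so raw channel differences can be used)
Max is R' → H = 60 × (((G-B)/Δ) mod 6) = 60 × (((105-204)/137) mod 6)
  (-99)/137 = -0.7226…; negative, so add 6 → 5.2773…
  H = 60 × 5.2773… = 316.642…° → H = 316.6°
= HSL(316.6°, 84.0%, 68.0%)


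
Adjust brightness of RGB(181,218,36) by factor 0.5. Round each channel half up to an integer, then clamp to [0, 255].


Multiply each channel by 0.5, round half up, clamp to [0, 255]
R: 181×0.5 = 90.5 → round → 91
G: 218×0.5 = 109
B: 36×0.5 = 18
= RGB(91, 109, 18)


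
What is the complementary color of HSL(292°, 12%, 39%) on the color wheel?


Complement = opposite side of color wheel = hue + 180°
H' = (292 + 180) mod 360 = 112°
S and L unchanged.
= HSL(112°, 12%, 39%)


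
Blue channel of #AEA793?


Color: #AEA793
R = AE = 174
G = A7 = 167
B = 93 = 147
Blue = 147


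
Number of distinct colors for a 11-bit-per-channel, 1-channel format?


Total bits = 11 bits/channel × 1 channels = 11 bits
Distinct colors = 2^11
= 2,048 colors


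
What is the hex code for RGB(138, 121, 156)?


R = 138 → 8A (hex)
G = 121 → 79 (hex)
B = 156 → 9C (hex)
Hex = #8A799C


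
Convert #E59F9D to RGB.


E5 → 229 (R)
9F → 159 (G)
9D → 157 (B)
= RGB(229, 159, 157)


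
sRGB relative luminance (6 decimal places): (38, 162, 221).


Linearize each channel (sRGB transfer function): c = v/255; c_lin = c/12.92 if c ≤ 0.04045, else ((c+0.055)/1.055)^2.4
  R: 38/255 ≈ 0.149020 > 0.04045 → ((0.149020+0.055)/1.055)^2.4 ≈ 0.019382
  G: 162/255 ≈ 0.635294 > 0.04045 → ((0.635294+0.055)/1.055)^2.4 ≈ 0.361307
  B: 221/255 ≈ 0.866667 > 0.04045 → ((0.866667+0.055)/1.055)^2.4 ≈ 0.723055
R_lin = 0.019382, G_lin = 0.361307, B_lin = 0.723055
L = 0.2126×R + 0.7152×G + 0.0722×B
L = 0.2126×0.019382 + 0.7152×0.361307 + 0.0722×0.723055
L ≈ 0.314732


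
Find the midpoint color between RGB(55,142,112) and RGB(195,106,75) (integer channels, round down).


Midpoint: each channel = ⌊(C₁+C₂)/2⌋
R: ⌊(55+195)/2⌋ = 125
G: ⌊(142+106)/2⌋ = 124
B: ⌊(112+75)/2⌋ = 93
= RGB(125, 124, 93)


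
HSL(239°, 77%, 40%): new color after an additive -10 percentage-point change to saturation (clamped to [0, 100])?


Original S = 77%
Adjustment = -10 percentage points
New S = 77 + (-10) = 67
Clamp to [0, 100] → 67
= HSL(239°, 67%, 40%)


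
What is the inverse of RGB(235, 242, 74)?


Invert: (255-R, 255-G, 255-B)
R: 255-235 = 20
G: 255-242 = 13
B: 255-74 = 181
= RGB(20, 13, 181)


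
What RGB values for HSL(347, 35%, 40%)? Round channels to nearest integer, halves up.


H=347°, S=0.35, L=0.40
C = (1-|2L-1|)×S = (1-|-0.20|)×0.35 = 0.28
H' = H/60 = 347/60 ≈ 5.7833; X = C×(1-|H' mod 2 - 1|) ≈ 0.0607
m = L - C/2 = 0.40 - 0.14 = 0.26
Sector ⌊H'⌋ = 5 → (R',G',B') = (0.28, 0.0, ≈0.0607)
RGB = ((R'+m)×255, (G'+m)×255, (B'+m)×255) = (137.7, 66.3, 81.77)
Round half up → RGB(138, 66, 82)


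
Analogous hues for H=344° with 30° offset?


Base hue: 344°
Left analog: (344 - 30) mod 360 = 314°
Right analog: (344 + 30) mod 360 = 14°
Analogous hues = 314° and 14°


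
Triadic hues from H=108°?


Triadic: equally spaced at 120° intervals
H1 = 108°
H2 = (108 + 120) mod 360 = 228°
H3 = (108 + 240) mod 360 = 348°
Triadic = 108°, 228°, 348°


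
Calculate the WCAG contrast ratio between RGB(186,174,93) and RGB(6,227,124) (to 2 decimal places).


Linearize each sRGB channel c=v/255: c/12.92 if c ≤ 0.04045 else ((c+0.055)/1.055)^2.4
L = 0.2126×R_lin + 0.7152×G_lin + 0.0722×B_lin
Color 1 (186,174,93):
  R=186: 186/255≈0.7294 > 0.04045 → ((0.7294+0.055)/1.055)^2.4 ≈ 0.49102
  G=174: 174/255≈0.6824 > 0.04045 → ((0.6824+0.055)/1.055)^2.4 ≈ 0.42327
  B=93: 93/255≈0.3647 > 0.04045 → ((0.3647+0.055)/1.055)^2.4 ≈ 0.10946
  L1 = 0.2126×0.49102 + 0.7152×0.42327 + 0.0722×0.10946 ≈ 0.41502
Color 2 (6,227,124):
  R=6: 6/255≈0.0235 ≤ 0.04045 → 0.0235/12.92 ≈ 0.00182
  G=227: 227/255≈0.8902 > 0.04045 → ((0.8902+0.055)/1.055)^2.4 ≈ 0.76815
  B=124: 124/255≈0.4863 > 0.04045 → ((0.4863+0.055)/1.055)^2.4 ≈ 0.20156
  L2 = 0.2126×0.00182 + 0.7152×0.76815 + 0.0722×0.20156 ≈ 0.56432
Lighter = 0.56432, Darker = 0.41502
Ratio = (L_lighter + 0.05) / (L_darker + 0.05)
Ratio = (0.56432 + 0.05) / (0.41502 + 0.05) = 0.61432 / 0.46502 ≈ 1.3211
Ratio ≈ 1.32:1


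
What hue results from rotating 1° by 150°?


New hue = (H + rotation) mod 360
New hue = (1 + 150) mod 360
= 151 mod 360
= 151°


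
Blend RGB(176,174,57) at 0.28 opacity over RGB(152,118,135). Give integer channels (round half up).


C = α×F + (1-α)×B, with 1-α = 0.72
R: 0.28×176 + 0.72×152 = 49.28 + 109.44 = 158.72 → 159
G: 0.28×174 + 0.72×118 = 48.72 + 84.96 = 133.68 → 134
B: 0.28×57 + 0.72×135 = 15.96 + 97.20 = 113.16 → 113
= RGB(159, 134, 113)


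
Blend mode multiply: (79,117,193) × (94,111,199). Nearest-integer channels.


Multiply: C = A×B/255, rounded to nearest integer
R: 79×94/255 = 7426/255 ≈ 29.122 → 29
G: 117×111/255 = 12987/255 ≈ 50.929 → 51
B: 193×199/255 = 38407/255 ≈ 150.616 → 151
= RGB(29, 51, 151)


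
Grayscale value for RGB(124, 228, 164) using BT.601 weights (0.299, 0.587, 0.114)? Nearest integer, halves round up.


Gray = 0.299×R + 0.587×G + 0.114×B
Gray = 0.299×124 + 0.587×228 + 0.114×164
Gray = 37.076 + 133.836 + 18.696
Gray = 189.608 → round half up → 190
Gray = 190


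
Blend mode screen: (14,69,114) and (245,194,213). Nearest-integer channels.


Screen: C = 255 - (255-A)×(255-B)/255, rounded to nearest integer
R: 255 - (255-14)×(255-245)/255 = 255 - 2410/255 ≈ 255 - 9.451 = 245.549 → 246
G: 255 - (255-69)×(255-194)/255 = 255 - 11346/255 ≈ 255 - 44.494 = 210.506 → 211
B: 255 - (255-114)×(255-213)/255 = 255 - 5922/255 ≈ 255 - 23.224 = 231.776 → 232
= RGB(246, 211, 232)


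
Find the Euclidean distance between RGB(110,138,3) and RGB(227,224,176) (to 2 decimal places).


d = √[(R₁-R₂)² + (G₁-G₂)² + (B₁-B₂)²]
d = √[(110-227)² + (138-224)² + (3-176)²]
d = √[13689 + 7396 + 29929]
d = √51014
d ≈ 225.86


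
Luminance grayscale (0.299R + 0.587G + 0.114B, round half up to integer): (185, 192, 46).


Gray = 0.299×R + 0.587×G + 0.114×B
Gray = 0.299×185 + 0.587×192 + 0.114×46
Gray = 55.315 + 112.704 + 5.244
Gray = 173.263 → round half up → 173
Gray = 173


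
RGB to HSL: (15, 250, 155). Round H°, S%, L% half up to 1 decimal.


Normalize: R'=15/255≈0.0588, G'=250/255≈0.9804, B'=155/255≈0.6078
Max=250/255, Min=15/255, Δ=Max-Min=235/255
L = (Max+Min)/2 = (250+15)/510 = 265/510 = 0.51960… → L = 52.0%
L > 0.5 → S = Δ/(2-Max-Min) = 235/(510-250-15) = 235/245 = 0.95918… → S = 95.9%
(the 1/255 factors cancel in S and H, so raw channel differences can be used)
Max is G' → H = 60 × ((B-R)/Δ + 2) = 60 × ((155-15)/235 + 2)
  140/235 + 2 = 0.5957… + 2 = 2.5957…
  H = 60 × 2.5957… = 155.744…° → H = 155.7°
= HSL(155.7°, 95.9%, 52.0%)


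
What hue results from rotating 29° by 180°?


New hue = (H + rotation) mod 360
New hue = (29 + 180) mod 360
= 209 mod 360
= 209°


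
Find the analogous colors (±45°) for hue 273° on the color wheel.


Base hue: 273°
Left analog: (273 - 45) mod 360 = 228°
Right analog: (273 + 45) mod 360 = 318°
Analogous hues = 228° and 318°


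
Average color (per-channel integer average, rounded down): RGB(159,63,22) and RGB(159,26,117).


Midpoint: each channel = ⌊(C₁+C₂)/2⌋
R: ⌊(159+159)/2⌋ = 159
G: ⌊(63+26)/2⌋ = 44
B: ⌊(22+117)/2⌋ = 69
= RGB(159, 44, 69)


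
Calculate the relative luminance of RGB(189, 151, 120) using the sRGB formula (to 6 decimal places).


Linearize each channel (sRGB transfer function): c = v/255; c_lin = c/12.92 if c ≤ 0.04045, else ((c+0.055)/1.055)^2.4
  R: 189/255 ≈ 0.741176 > 0.04045 → ((0.741176+0.055)/1.055)^2.4 ≈ 0.508881
  G: 151/255 ≈ 0.592157 > 0.04045 → ((0.592157+0.055)/1.055)^2.4 ≈ 0.309469
  B: 120/255 ≈ 0.470588 > 0.04045 → ((0.470588+0.055)/1.055)^2.4 ≈ 0.187821
R_lin = 0.508881, G_lin = 0.309469, B_lin = 0.187821
L = 0.2126×R + 0.7152×G + 0.0722×B
L = 0.2126×0.508881 + 0.7152×0.309469 + 0.0722×0.187821
L ≈ 0.343081


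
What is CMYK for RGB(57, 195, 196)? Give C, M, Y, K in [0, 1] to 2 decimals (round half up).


R'=57/255≈0.2235, G'=195/255≈0.7647, B'=196/255≈0.7686
K = 1 - max(R',G',B') = 1 - 196/255 = 59/255 = 0.23137… → 0.23
(1-R'-K)/(1-K) simplifies to (max-R)/max with max = 196:
C = (196-57)/196 = 139/196 = 0.70918… → 0.71
M = (196-195)/196 = 1/196 = 0.00510… → 0.01
Y = (196-196)/196 = 0/196 = 0 → 0.00
= CMYK(0.71, 0.01, 0.00, 0.23)


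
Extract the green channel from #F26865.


Color: #F26865
R = F2 = 242
G = 68 = 104
B = 65 = 101
Green = 104


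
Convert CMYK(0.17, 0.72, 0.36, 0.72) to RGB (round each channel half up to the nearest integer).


R = 255 × (1-C) × (1-K) = 255 × 0.83 × 0.28 = 59.262 → 59
G = 255 × (1-M) × (1-K) = 255 × 0.28 × 0.28 = 19.992 → 20
B = 255 × (1-Y) × (1-K) = 255 × 0.64 × 0.28 = 45.696 → 46
= RGB(59, 20, 46)


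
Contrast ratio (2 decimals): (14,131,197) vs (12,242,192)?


Linearize each sRGB channel c=v/255: c/12.92 if c ≤ 0.04045 else ((c+0.055)/1.055)^2.4
L = 0.2126×R_lin + 0.7152×G_lin + 0.0722×B_lin
Color 1 (14,131,197):
  R=14: 14/255≈0.0549 > 0.04045 → ((0.0549+0.055)/1.055)^2.4 ≈ 0.00439
  G=131: 131/255≈0.5137 > 0.04045 → ((0.5137+0.055)/1.055)^2.4 ≈ 0.22697
  B=197: 197/255≈0.7725 > 0.04045 → ((0.7725+0.055)/1.055)^2.4 ≈ 0.55834
  L1 = 0.2126×0.00439 + 0.7152×0.22697 + 0.0722×0.55834 ≈ 0.20357
Color 2 (12,242,192):
  R=12: 12/255≈0.0471 > 0.04045 → ((0.0471+0.055)/1.055)^2.4 ≈ 0.00368
  G=242: 242/255≈0.9490 > 0.04045 → ((0.9490+0.055)/1.055)^2.4 ≈ 0.88792
  B=192: 192/255≈0.7529 > 0.04045 → ((0.7529+0.055)/1.055)^2.4 ≈ 0.52712
  L2 = 0.2126×0.00368 + 0.7152×0.88792 + 0.0722×0.52712 ≈ 0.67388
Lighter = 0.67388, Darker = 0.20357
Ratio = (L_lighter + 0.05) / (L_darker + 0.05)
Ratio = (0.67388 + 0.05) / (0.20357 + 0.05) = 0.72388 / 0.25357 ≈ 2.8547
Ratio ≈ 2.85:1


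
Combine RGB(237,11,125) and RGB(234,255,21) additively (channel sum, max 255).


Additive: each channel = min(255, C₁+C₂)
R: 237+234 = 471 → 255
G: 11+255 = 266 → 255
B: 125+21 = 146 → 146
= RGB(255, 255, 146)


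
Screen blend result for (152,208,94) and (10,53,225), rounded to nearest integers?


Screen: C = 255 - (255-A)×(255-B)/255, rounded to nearest integer
R: 255 - (255-152)×(255-10)/255 = 255 - 25235/255 ≈ 255 - 98.961 = 156.039 → 156
G: 255 - (255-208)×(255-53)/255 = 255 - 9494/255 ≈ 255 - 37.231 = 217.769 → 218
B: 255 - (255-94)×(255-225)/255 = 255 - 4830/255 ≈ 255 - 18.941 = 236.059 → 236
= RGB(156, 218, 236)


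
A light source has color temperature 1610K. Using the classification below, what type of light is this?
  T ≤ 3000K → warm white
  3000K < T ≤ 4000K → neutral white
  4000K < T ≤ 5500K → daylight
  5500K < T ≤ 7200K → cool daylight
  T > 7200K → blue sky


Temperature: 1610K
1610K ≤ 3000K → warm white
Classification: warm white


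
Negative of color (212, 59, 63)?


Invert: (255-R, 255-G, 255-B)
R: 255-212 = 43
G: 255-59 = 196
B: 255-63 = 192
= RGB(43, 196, 192)


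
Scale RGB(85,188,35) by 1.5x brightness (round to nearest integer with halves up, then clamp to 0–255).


Multiply each channel by 1.5, round half up, clamp to [0, 255]
R: 85×1.5 = 127.5 → round → 128
G: 188×1.5 = 282 → clamp → 255
B: 35×1.5 = 52.5 → round → 53
= RGB(128, 255, 53)


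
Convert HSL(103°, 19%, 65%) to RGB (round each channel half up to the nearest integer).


H=103°, S=0.19, L=0.65
C = (1-|2L-1|)×S = (1-|0.30|)×0.19 = 0.133
H' = H/60 = 103/60 ≈ 1.7167; X = C×(1-|H' mod 2 - 1|) ≈ 0.0377
m = L - C/2 = 0.65 - 0.0665 = 0.5835
Sector ⌊H'⌋ = 1 → (R',G',B') = (≈0.0377, 0.133, 0.0)
RGB = ((R'+m)×255, (G'+m)×255, (B'+m)×255) = (158.40175, 182.7075, 148.7925)
Round half up → RGB(158, 183, 149)


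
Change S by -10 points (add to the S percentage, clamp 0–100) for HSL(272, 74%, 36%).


Original S = 74%
Adjustment = -10 percentage points
New S = 74 + (-10) = 64
Clamp to [0, 100] → 64
= HSL(272°, 64%, 36%)


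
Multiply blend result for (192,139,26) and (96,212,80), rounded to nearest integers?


Multiply: C = A×B/255, rounded to nearest integer
R: 192×96/255 = 18432/255 ≈ 72.282 → 72
G: 139×212/255 = 29468/255 ≈ 115.561 → 116
B: 26×80/255 = 2080/255 ≈ 8.157 → 8
= RGB(72, 116, 8)


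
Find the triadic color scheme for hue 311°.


Triadic: equally spaced at 120° intervals
H1 = 311°
H2 = (311 + 120) mod 360 = 71°
H3 = (311 + 240) mod 360 = 191°
Triadic = 311°, 71°, 191°


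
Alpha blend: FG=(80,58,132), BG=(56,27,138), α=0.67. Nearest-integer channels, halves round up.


C = α×F + (1-α)×B, with 1-α = 0.33
R: 0.67×80 + 0.33×56 = 53.60 + 18.48 = 72.08 → 72
G: 0.67×58 + 0.33×27 = 38.86 + 8.91 = 47.77 → 48
B: 0.67×132 + 0.33×138 = 88.44 + 45.54 = 133.98 → 134
= RGB(72, 48, 134)


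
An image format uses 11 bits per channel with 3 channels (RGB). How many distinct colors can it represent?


Total bits = 11 bits/channel × 3 channels = 33 bits
Distinct colors = 2^33
= 8,589,934,592 colors


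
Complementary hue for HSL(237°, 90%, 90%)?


Complement = opposite side of color wheel = hue + 180°
H' = (237 + 180) mod 360 = 57°
S and L unchanged.
= HSL(57°, 90%, 90%)


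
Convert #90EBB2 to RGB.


90 → 144 (R)
EB → 235 (G)
B2 → 178 (B)
= RGB(144, 235, 178)


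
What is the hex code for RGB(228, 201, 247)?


R = 228 → E4 (hex)
G = 201 → C9 (hex)
B = 247 → F7 (hex)
Hex = #E4C9F7


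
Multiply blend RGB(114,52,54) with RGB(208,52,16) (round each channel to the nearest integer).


Multiply: C = A×B/255, rounded to nearest integer
R: 114×208/255 = 23712/255 ≈ 92.988 → 93
G: 52×52/255 = 2704/255 ≈ 10.604 → 11
B: 54×16/255 = 864/255 ≈ 3.388 → 3
= RGB(93, 11, 3)


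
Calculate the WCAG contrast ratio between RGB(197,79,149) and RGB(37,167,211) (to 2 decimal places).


Linearize each sRGB channel c=v/255: c/12.92 if c ≤ 0.04045 else ((c+0.055)/1.055)^2.4
L = 0.2126×R_lin + 0.7152×G_lin + 0.0722×B_lin
Color 1 (197,79,149):
  R=197: 197/255≈0.7725 > 0.04045 → ((0.7725+0.055)/1.055)^2.4 ≈ 0.55834
  G=79: 79/255≈0.3098 > 0.04045 → ((0.3098+0.055)/1.055)^2.4 ≈ 0.07819
  B=149: 149/255≈0.5843 > 0.04045 → ((0.5843+0.055)/1.055)^2.4 ≈ 0.30054
  L1 = 0.2126×0.55834 + 0.7152×0.07819 + 0.0722×0.30054 ≈ 0.19632
Color 2 (37,167,211):
  R=37: 37/255≈0.1451 > 0.04045 → ((0.1451+0.055)/1.055)^2.4 ≈ 0.01850
  G=167: 167/255≈0.6549 > 0.04045 → ((0.6549+0.055)/1.055)^2.4 ≈ 0.38643
  B=211: 211/255≈0.8275 > 0.04045 → ((0.8275+0.055)/1.055)^2.4 ≈ 0.65141
  L2 = 0.2126×0.01850 + 0.7152×0.38643 + 0.0722×0.65141 ≈ 0.32734
Lighter = 0.32734, Darker = 0.19632
Ratio = (L_lighter + 0.05) / (L_darker + 0.05)
Ratio = (0.32734 + 0.05) / (0.19632 + 0.05) = 0.37734 / 0.24632 ≈ 1.5319
Ratio ≈ 1.53:1


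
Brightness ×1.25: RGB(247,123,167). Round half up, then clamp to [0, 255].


Multiply each channel by 1.25, round half up, clamp to [0, 255]
R: 247×1.25 = 308.75 → round → 309 → clamp → 255
G: 123×1.25 = 153.75 → round → 154
B: 167×1.25 = 208.75 → round → 209
= RGB(255, 154, 209)


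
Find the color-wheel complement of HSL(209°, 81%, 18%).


Complement = opposite side of color wheel = hue + 180°
H' = (209 + 180) mod 360 = 29°
S and L unchanged.
= HSL(29°, 81%, 18%)


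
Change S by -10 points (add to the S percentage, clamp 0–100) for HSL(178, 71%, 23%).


Original S = 71%
Adjustment = -10 percentage points
New S = 71 + (-10) = 61
Clamp to [0, 100] → 61
= HSL(178°, 61%, 23%)


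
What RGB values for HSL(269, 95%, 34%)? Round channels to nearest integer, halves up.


H=269°, S=0.95, L=0.34
C = (1-|2L-1|)×S = (1-|-0.32|)×0.95 = 0.646
H' = H/60 = 269/60 ≈ 4.4833; X = C×(1-|H' mod 2 - 1|) ≈ 0.3122
m = L - C/2 = 0.34 - 0.323 = 0.017
Sector ⌊H'⌋ = 4 → (R',G',B') = (≈0.3122, 0.0, 0.646)
RGB = ((R'+m)×255, (G'+m)×255, (B'+m)×255) = (83.9545, 4.335, 169.065)
Round half up → RGB(84, 4, 169)


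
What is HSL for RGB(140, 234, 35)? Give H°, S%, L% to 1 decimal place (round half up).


Normalize: R'=140/255≈0.5490, G'=234/255≈0.9176, B'=35/255≈0.1373
Max=234/255, Min=35/255, Δ=Max-Min=199/255
L = (Max+Min)/2 = (234+35)/510 = 269/510 = 0.52745… → L = 52.7%
L > 0.5 → S = Δ/(2-Max-Min) = 199/(510-234-35) = 199/241 = 0.82572… → S = 82.6%
(the 1/255 factors cancel in S and H, so raw channel differences can be used)
Max is G' → H = 60 × ((B-R)/Δ + 2) = 60 × ((35-140)/199 + 2)
  -105/199 + 2 = -0.5276… + 2 = 1.4723…
  H = 60 × 1.4723… = 88.341…° → H = 88.3°
= HSL(88.3°, 82.6%, 52.7%)


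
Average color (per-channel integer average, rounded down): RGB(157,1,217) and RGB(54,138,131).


Midpoint: each channel = ⌊(C₁+C₂)/2⌋
R: ⌊(157+54)/2⌋ = 105
G: ⌊(1+138)/2⌋ = 69
B: ⌊(217+131)/2⌋ = 174
= RGB(105, 69, 174)


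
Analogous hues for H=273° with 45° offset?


Base hue: 273°
Left analog: (273 - 45) mod 360 = 228°
Right analog: (273 + 45) mod 360 = 318°
Analogous hues = 228° and 318°


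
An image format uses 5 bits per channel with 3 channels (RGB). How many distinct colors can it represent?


Total bits = 5 bits/channel × 3 channels = 15 bits
Distinct colors = 2^15
= 32,768 colors


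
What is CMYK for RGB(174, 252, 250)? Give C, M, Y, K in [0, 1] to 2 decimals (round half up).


R'=174/255≈0.6824, G'=252/255≈0.9882, B'=250/255≈0.9804
K = 1 - max(R',G',B') = 1 - 252/255 = 3/255 = 0.01176… → 0.01
(1-R'-K)/(1-K) simplifies to (max-R)/max with max = 252:
C = (252-174)/252 = 78/252 = 0.30952… → 0.31
M = (252-252)/252 = 0/252 = 0 → 0.00
Y = (252-250)/252 = 2/252 = 0.00793… → 0.01
= CMYK(0.31, 0.00, 0.01, 0.01)


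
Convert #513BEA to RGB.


51 → 81 (R)
3B → 59 (G)
EA → 234 (B)
= RGB(81, 59, 234)


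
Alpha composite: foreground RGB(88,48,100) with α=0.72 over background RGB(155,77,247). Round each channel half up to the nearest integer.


C = α×F + (1-α)×B, with 1-α = 0.28
R: 0.72×88 + 0.28×155 = 63.36 + 43.40 = 106.76 → 107
G: 0.72×48 + 0.28×77 = 34.56 + 21.56 = 56.12 → 56
B: 0.72×100 + 0.28×247 = 72.00 + 69.16 = 141.16 → 141
= RGB(107, 56, 141)


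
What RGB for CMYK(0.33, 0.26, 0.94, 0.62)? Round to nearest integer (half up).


R = 255 × (1-C) × (1-K) = 255 × 0.67 × 0.38 = 64.923 → 65
G = 255 × (1-M) × (1-K) = 255 × 0.74 × 0.38 = 71.706 → 72
B = 255 × (1-Y) × (1-K) = 255 × 0.06 × 0.38 = 5.814 → 6
= RGB(65, 72, 6)


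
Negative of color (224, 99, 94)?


Invert: (255-R, 255-G, 255-B)
R: 255-224 = 31
G: 255-99 = 156
B: 255-94 = 161
= RGB(31, 156, 161)


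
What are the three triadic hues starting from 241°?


Triadic: equally spaced at 120° intervals
H1 = 241°
H2 = (241 + 120) mod 360 = 1°
H3 = (241 + 240) mod 360 = 121°
Triadic = 241°, 1°, 121°


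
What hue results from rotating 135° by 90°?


New hue = (H + rotation) mod 360
New hue = (135 + 90) mod 360
= 225 mod 360
= 225°


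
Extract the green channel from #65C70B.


Color: #65C70B
R = 65 = 101
G = C7 = 199
B = 0B = 11
Green = 199


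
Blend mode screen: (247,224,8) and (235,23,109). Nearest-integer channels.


Screen: C = 255 - (255-A)×(255-B)/255, rounded to nearest integer
R: 255 - (255-247)×(255-235)/255 = 255 - 160/255 ≈ 255 - 0.627 = 254.373 → 254
G: 255 - (255-224)×(255-23)/255 = 255 - 7192/255 ≈ 255 - 28.204 = 226.796 → 227
B: 255 - (255-8)×(255-109)/255 = 255 - 36062/255 ≈ 255 - 141.420 = 113.580 → 114
= RGB(254, 227, 114)


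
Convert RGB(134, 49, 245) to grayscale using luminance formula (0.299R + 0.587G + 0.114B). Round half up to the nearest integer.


Gray = 0.299×R + 0.587×G + 0.114×B
Gray = 0.299×134 + 0.587×49 + 0.114×245
Gray = 40.066 + 28.763 + 27.930
Gray = 96.759 → round half up → 97
Gray = 97


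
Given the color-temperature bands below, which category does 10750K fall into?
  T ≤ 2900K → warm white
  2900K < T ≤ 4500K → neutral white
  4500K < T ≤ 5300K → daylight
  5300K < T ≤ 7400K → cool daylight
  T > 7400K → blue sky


Temperature: 10750K
10750K > 7400K → blue sky
Classification: blue sky


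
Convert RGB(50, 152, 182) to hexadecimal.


R = 50 → 32 (hex)
G = 152 → 98 (hex)
B = 182 → B6 (hex)
Hex = #3298B6


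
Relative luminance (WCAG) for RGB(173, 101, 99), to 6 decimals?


Linearize each channel (sRGB transfer function): c = v/255; c_lin = c/12.92 if c ≤ 0.04045, else ((c+0.055)/1.055)^2.4
  R: 173/255 ≈ 0.678431 > 0.04045 → ((0.678431+0.055)/1.055)^2.4 ≈ 0.417885
  G: 101/255 ≈ 0.396078 > 0.04045 → ((0.396078+0.055)/1.055)^2.4 ≈ 0.130136
  B: 99/255 ≈ 0.388235 > 0.04045 → ((0.388235+0.055)/1.055)^2.4 ≈ 0.124772
R_lin = 0.417885, G_lin = 0.130136, B_lin = 0.124772
L = 0.2126×R + 0.7152×G + 0.0722×B
L = 0.2126×0.417885 + 0.7152×0.130136 + 0.0722×0.124772
L ≈ 0.190924


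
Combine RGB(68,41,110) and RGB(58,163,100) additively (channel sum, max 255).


Additive: each channel = min(255, C₁+C₂)
R: 68+58 = 126 → 126
G: 41+163 = 204 → 204
B: 110+100 = 210 → 210
= RGB(126, 204, 210)


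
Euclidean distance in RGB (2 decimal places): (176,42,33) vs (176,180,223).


d = √[(R₁-R₂)² + (G₁-G₂)² + (B₁-B₂)²]
d = √[(176-176)² + (42-180)² + (33-223)²]
d = √[0 + 19044 + 36100]
d = √55144
d ≈ 234.83


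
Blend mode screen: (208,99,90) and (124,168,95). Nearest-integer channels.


Screen: C = 255 - (255-A)×(255-B)/255, rounded to nearest integer
R: 255 - (255-208)×(255-124)/255 = 255 - 6157/255 ≈ 255 - 24.145 = 230.855 → 231
G: 255 - (255-99)×(255-168)/255 = 255 - 13572/255 ≈ 255 - 53.224 = 201.776 → 202
B: 255 - (255-90)×(255-95)/255 = 255 - 26400/255 ≈ 255 - 103.529 = 151.471 → 151
= RGB(231, 202, 151)


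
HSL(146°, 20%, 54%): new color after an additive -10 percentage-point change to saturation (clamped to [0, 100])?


Original S = 20%
Adjustment = -10 percentage points
New S = 20 + (-10) = 10
Clamp to [0, 100] → 10
= HSL(146°, 10%, 54%)


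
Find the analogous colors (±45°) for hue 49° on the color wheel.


Base hue: 49°
Left analog: (49 - 45) mod 360 = 4°
Right analog: (49 + 45) mod 360 = 94°
Analogous hues = 4° and 94°


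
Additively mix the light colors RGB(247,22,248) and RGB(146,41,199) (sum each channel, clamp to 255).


Additive: each channel = min(255, C₁+C₂)
R: 247+146 = 393 → 255
G: 22+41 = 63 → 63
B: 248+199 = 447 → 255
= RGB(255, 63, 255)


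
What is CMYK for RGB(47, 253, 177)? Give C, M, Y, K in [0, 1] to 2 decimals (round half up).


R'=47/255≈0.1843, G'=253/255≈0.9922, B'=177/255≈0.6941
K = 1 - max(R',G',B') = 1 - 253/255 = 2/255 = 0.00784… → 0.01
(1-R'-K)/(1-K) simplifies to (max-R)/max with max = 253:
C = (253-47)/253 = 206/253 = 0.81422… → 0.81
M = (253-253)/253 = 0/253 = 0 → 0.00
Y = (253-177)/253 = 76/253 = 0.30039… → 0.30
= CMYK(0.81, 0.00, 0.30, 0.01)


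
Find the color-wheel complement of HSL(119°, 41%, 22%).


Complement = opposite side of color wheel = hue + 180°
H' = (119 + 180) mod 360 = 299°
S and L unchanged.
= HSL(299°, 41%, 22%)


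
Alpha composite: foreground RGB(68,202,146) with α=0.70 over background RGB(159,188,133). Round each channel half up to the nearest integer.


C = α×F + (1-α)×B, with 1-α = 0.30
R: 0.70×68 + 0.30×159 = 47.60 + 47.70 = 95.30 → 95
G: 0.70×202 + 0.30×188 = 141.40 + 56.40 = 197.80 → 198
B: 0.70×146 + 0.30×133 = 102.20 + 39.90 = 142.10 → 142
= RGB(95, 198, 142)


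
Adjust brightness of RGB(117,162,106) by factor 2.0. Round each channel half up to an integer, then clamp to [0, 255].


Multiply each channel by 2.0, round half up, clamp to [0, 255]
R: 117×2.0 = 234
G: 162×2.0 = 324 → clamp → 255
B: 106×2.0 = 212
= RGB(234, 255, 212)


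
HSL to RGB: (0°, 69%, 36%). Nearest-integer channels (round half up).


H=0°, S=0.69, L=0.36
C = (1-|2L-1|)×S = (1-|-0.28|)×0.69 = 0.4968
H' = H/60 = 0/60 ≈ 0.0000; X = C×(1-|H' mod 2 - 1|) = 0.0
m = L - C/2 = 0.36 - 0.2484 = 0.1116
Sector ⌊H'⌋ = 0 → (R',G',B') = (0.4968, 0.0, 0.0)
RGB = ((R'+m)×255, (G'+m)×255, (B'+m)×255) = (155.142, 28.458, 28.458)
Round half up → RGB(155, 28, 28)


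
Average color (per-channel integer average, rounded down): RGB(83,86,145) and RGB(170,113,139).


Midpoint: each channel = ⌊(C₁+C₂)/2⌋
R: ⌊(83+170)/2⌋ = 126
G: ⌊(86+113)/2⌋ = 99
B: ⌊(145+139)/2⌋ = 142
= RGB(126, 99, 142)


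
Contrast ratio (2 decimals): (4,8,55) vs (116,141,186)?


Linearize each sRGB channel c=v/255: c/12.92 if c ≤ 0.04045 else ((c+0.055)/1.055)^2.4
L = 0.2126×R_lin + 0.7152×G_lin + 0.0722×B_lin
Color 1 (4,8,55):
  R=4: 4/255≈0.0157 ≤ 0.04045 → 0.0157/12.92 ≈ 0.00121
  G=8: 8/255≈0.0314 ≤ 0.04045 → 0.0314/12.92 ≈ 0.00243
  B=55: 55/255≈0.2157 > 0.04045 → ((0.2157+0.055)/1.055)^2.4 ≈ 0.03820
  L1 = 0.2126×0.00121 + 0.7152×0.00243 + 0.0722×0.03820 ≈ 0.00475
Color 2 (116,141,186):
  R=116: 116/255≈0.4549 > 0.04045 → ((0.4549+0.055)/1.055)^2.4 ≈ 0.17465
  G=141: 141/255≈0.5529 > 0.04045 → ((0.5529+0.055)/1.055)^2.4 ≈ 0.26636
  B=186: 186/255≈0.7294 > 0.04045 → ((0.7294+0.055)/1.055)^2.4 ≈ 0.49102
  L2 = 0.2126×0.17465 + 0.7152×0.26636 + 0.0722×0.49102 ≈ 0.26308
Lighter = 0.26308, Darker = 0.00475
Ratio = (L_lighter + 0.05) / (L_darker + 0.05)
Ratio = (0.26308 + 0.05) / (0.00475 + 0.05) = 0.31308 / 0.05475 ≈ 5.7180
Ratio ≈ 5.72:1
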